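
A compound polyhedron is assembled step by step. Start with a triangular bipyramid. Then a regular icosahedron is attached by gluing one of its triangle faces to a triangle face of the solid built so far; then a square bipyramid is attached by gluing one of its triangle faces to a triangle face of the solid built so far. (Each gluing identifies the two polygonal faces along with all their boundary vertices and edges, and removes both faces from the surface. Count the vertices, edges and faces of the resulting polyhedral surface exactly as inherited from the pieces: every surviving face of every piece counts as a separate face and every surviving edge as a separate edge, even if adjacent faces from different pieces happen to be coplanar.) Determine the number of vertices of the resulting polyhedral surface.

17

A triangular bipyramid: V=5, E=9, F=6.
Attach a regular icosahedron (V=12, E=30, F=20) along a 3-gon: merge 3 vertices and 3 edges, delete both glued faces → V=14, E=36, F=24.
Attach a square bipyramid (V=6, E=12, F=8) along a 3-gon: merge 3 vertices and 3 edges, delete both glued faces → V=17, E=45, F=30.
Check: V − E + F = 17 − 45 + 30 = 2.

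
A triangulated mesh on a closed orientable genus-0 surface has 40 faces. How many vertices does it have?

22

χ = 2 − 2·0 = 2, and every face is a triangle so 3F = 2E.
E = 3·40/2 = 60. Then V = 2 + E − F = 2 + 60 − 40 = 22.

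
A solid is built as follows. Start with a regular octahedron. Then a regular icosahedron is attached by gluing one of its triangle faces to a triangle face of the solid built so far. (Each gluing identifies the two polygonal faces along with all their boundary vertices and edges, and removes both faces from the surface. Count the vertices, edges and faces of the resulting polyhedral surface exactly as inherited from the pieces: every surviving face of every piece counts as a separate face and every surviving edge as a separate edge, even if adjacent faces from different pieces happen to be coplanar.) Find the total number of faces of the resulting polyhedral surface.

26

A regular octahedron: V=6, E=12, F=8.
Attach a regular icosahedron (V=12, E=30, F=20) along a 3-gon: merge 3 vertices and 3 edges, delete both glued faces → V=15, E=39, F=26.
Check: V − E + F = 15 − 39 + 26 = 2.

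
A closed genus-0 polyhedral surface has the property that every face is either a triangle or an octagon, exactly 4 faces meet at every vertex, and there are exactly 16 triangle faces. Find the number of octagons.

2

Let x be the number of octagons; then F = 16 + x.
Edge–face incidences: 2E = 3·16 + 8·x = 48 + 8x.
Every vertex has degree 4, so 4V = 2E.
Euler: V − E + F = 2 ⇒ (2E)/4 − E + (16 + x) = 2.
Multiply by 8: 2·(2E) − 4·(2E) + 8·(16 + x) = 16, i.e. 128 + 8x − 2·(48 + 8x) = 16.
Collecting terms: −8x + 32 = 16, so −8x = −16, so x = 2.
Then 2E = 48 + 8·2 = 64, so E = 32, V = 2E/4 = 16, F = 16 + 2 = 18.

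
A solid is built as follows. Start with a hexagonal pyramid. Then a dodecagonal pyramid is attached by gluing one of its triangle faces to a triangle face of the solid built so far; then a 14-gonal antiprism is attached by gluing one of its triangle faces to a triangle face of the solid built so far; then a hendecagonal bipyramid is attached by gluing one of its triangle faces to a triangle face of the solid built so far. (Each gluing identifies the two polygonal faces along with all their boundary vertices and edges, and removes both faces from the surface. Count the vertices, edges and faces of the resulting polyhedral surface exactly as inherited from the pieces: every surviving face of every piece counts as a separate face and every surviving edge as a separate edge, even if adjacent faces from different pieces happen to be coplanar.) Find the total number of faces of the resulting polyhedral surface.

A hexagonal pyramid: V=7, E=12, F=7.
Attach a dodecagonal pyramid (V=13, E=24, F=13) along a 3-gon: merge 3 vertices and 3 edges, delete both glued faces → V=17, E=33, F=18.
Attach a 14-gonal antiprism (V=28, E=56, F=30) along a 3-gon: merge 3 vertices and 3 edges, delete both glued faces → V=42, E=86, F=46.
Attach a hendecagonal bipyramid (V=13, E=33, F=22) along a 3-gon: merge 3 vertices and 3 edges, delete both glued faces → V=52, E=116, F=66.
Check: V − E + F = 52 − 116 + 66 = 2.

66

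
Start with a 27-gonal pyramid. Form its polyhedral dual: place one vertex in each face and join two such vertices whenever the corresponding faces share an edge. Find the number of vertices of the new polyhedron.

The base solid has V = 28, E = 54, F = 28.
The dual swaps V and F and preserves E: V′ = F = 28, E′ = E = 54, F′ = V = 28.

28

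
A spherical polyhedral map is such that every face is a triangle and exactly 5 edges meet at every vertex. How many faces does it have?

Each face has 3 edges and each edge borders two faces, so 2E = 3F.
Each vertex has degree 5, so 5V = 2E and hence V = 3F/5.
Euler: V − E + F = 2 ⇒ (3F/5) − (3F/2) + F = 2.
Multiply by 10: (6 − 15 + 10)F = 20, i.e. 1F = 20.
So F = 20, E = 3·20/2 = 30, V = 3·20/5 = 12.

20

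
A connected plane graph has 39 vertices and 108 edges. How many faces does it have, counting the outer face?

Euler's formula for a connected plane graph: V − E + F = 2, so F = 2 − 39 + 108 = 71.

71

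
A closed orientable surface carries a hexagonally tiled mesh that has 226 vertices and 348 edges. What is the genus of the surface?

Every face is a hexagon and each edge borders two faces, so 6F = 2·348, giving F = 116.
χ = V − E + F = 226 − 348 + 116 = -6.
For a closed orientable surface χ = 2 − 2g, so g = (2 − (-6))/2 = 4.

4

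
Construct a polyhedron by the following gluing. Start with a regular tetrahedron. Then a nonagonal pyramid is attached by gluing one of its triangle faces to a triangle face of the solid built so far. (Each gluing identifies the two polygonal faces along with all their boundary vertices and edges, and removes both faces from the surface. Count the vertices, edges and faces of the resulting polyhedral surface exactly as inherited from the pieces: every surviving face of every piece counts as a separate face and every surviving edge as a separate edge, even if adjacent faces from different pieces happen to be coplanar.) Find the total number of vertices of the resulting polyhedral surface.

A regular tetrahedron: V=4, E=6, F=4.
Attach a nonagonal pyramid (V=10, E=18, F=10) along a 3-gon: merge 3 vertices and 3 edges, delete both glued faces → V=11, E=21, F=12.
Check: V − E + F = 11 − 21 + 12 = 2.

11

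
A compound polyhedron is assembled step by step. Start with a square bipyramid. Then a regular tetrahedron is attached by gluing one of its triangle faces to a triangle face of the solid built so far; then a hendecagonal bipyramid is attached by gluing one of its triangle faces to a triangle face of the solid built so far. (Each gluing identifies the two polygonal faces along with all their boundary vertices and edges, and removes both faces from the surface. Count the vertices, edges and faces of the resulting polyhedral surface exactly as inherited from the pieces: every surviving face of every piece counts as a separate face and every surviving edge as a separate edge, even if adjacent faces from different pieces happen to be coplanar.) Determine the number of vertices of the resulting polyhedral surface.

A square bipyramid: V=6, E=12, F=8.
Attach a regular tetrahedron (V=4, E=6, F=4) along a 3-gon: merge 3 vertices and 3 edges, delete both glued faces → V=7, E=15, F=10.
Attach a hendecagonal bipyramid (V=13, E=33, F=22) along a 3-gon: merge 3 vertices and 3 edges, delete both glued faces → V=17, E=45, F=30.
Check: V − E + F = 17 − 45 + 30 = 2.

17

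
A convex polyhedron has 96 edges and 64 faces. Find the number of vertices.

34

Here V − E + F = 2.
V = 2 + E − F = 2 + 96 − 64 = 34.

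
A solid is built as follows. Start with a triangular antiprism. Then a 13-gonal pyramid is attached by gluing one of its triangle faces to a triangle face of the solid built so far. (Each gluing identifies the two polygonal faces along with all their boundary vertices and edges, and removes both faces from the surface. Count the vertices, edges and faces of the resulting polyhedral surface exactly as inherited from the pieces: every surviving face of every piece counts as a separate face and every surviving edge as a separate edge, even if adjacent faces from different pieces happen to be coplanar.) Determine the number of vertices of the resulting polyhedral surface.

A triangular antiprism: V=6, E=12, F=8.
Attach a 13-gonal pyramid (V=14, E=26, F=14) along a 3-gon: merge 3 vertices and 3 edges, delete both glued faces → V=17, E=35, F=20.
Check: V − E + F = 17 − 35 + 20 = 2.

17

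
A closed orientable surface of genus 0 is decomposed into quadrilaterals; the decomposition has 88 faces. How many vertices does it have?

90

χ = 2 − 2·0 = 2, and every face is a square so 4F = 2E.
E = 4·88/2 = 176. Then V = 2 + E − F = 2 + 176 − 88 = 90.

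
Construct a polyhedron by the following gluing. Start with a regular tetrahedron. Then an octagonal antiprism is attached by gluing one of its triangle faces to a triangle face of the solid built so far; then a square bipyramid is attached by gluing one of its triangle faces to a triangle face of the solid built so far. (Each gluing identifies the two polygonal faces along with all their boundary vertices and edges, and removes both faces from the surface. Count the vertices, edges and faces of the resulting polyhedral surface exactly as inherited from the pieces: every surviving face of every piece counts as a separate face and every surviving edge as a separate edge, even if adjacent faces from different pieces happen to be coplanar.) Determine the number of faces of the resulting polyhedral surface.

26

A regular tetrahedron: V=4, E=6, F=4.
Attach an octagonal antiprism (V=16, E=32, F=18) along a 3-gon: merge 3 vertices and 3 edges, delete both glued faces → V=17, E=35, F=20.
Attach a square bipyramid (V=6, E=12, F=8) along a 3-gon: merge 3 vertices and 3 edges, delete both glued faces → V=20, E=44, F=26.
Check: V − E + F = 20 − 44 + 26 = 2.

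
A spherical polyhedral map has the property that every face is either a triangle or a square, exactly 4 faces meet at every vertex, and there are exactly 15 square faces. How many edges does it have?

42

Let x be the number of triangles; then F = 15 + x.
Edge–face incidences: 2E = 4·15 + 3·x = 60 + 3x.
Every vertex has degree 4, so 4V = 2E.
Euler: V − E + F = 2 ⇒ (2E)/4 − E + (15 + x) = 2.
Multiply by 8: 2·(2E) − 4·(2E) + 8·(15 + x) = 16, i.e. 120 + 8x − 2·(60 + 3x) = 16.
Collecting terms: 2x = 16, so x = 8.
Then 2E = 60 + 3·8 = 84, so E = 42, V = 2E/4 = 21, F = 15 + 8 = 23.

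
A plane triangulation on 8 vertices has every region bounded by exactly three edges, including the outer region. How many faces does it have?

12

In a plane triangulation 3F = 2E and V − E + F = 2, so F = 2V − 4 = 2·8 − 4 = 12.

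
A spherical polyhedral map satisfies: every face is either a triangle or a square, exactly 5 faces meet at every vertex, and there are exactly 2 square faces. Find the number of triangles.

Let x be the number of triangles; then F = 2 + x.
Edge–face incidences: 2E = 4·2 + 3·x = 8 + 3x.
Every vertex has degree 5, so 5V = 2E.
Euler: V − E + F = 2 ⇒ (2E)/5 − E + (2 + x) = 2.
Multiply by 10: 2·(2E) − 5·(2E) + 10·(2 + x) = 20, i.e. 20 + 10x − 3·(8 + 3x) = 20.
Collecting terms: x − 4 = 20, so x = 24.
Then 2E = 8 + 3·24 = 80, so E = 40, V = 2E/5 = 16, F = 2 + 24 = 26.

24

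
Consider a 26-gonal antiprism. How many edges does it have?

An antiprism on an n-gon has two n-gon caps and 2n triangles: V = 2·26 = 52, E = 4·26 = 104, F = 2·26 + 2 = 54.

104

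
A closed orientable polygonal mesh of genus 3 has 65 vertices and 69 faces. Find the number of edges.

138

For a closed orientable surface of genus 3, χ = 2 − 2·3 = -4.
E = V + F − (-4) = 65 + 69 − (-4) = 138.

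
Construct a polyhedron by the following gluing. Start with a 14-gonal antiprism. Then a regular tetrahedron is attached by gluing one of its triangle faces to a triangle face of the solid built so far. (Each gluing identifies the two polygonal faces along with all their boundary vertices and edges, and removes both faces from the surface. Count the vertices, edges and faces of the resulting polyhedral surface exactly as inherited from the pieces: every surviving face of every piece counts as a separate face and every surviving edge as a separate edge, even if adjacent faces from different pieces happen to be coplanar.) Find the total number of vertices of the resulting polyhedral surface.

A 14-gonal antiprism: V=28, E=56, F=30.
Attach a regular tetrahedron (V=4, E=6, F=4) along a 3-gon: merge 3 vertices and 3 edges, delete both glued faces → V=29, E=59, F=32.
Check: V − E + F = 29 − 59 + 32 = 2.

29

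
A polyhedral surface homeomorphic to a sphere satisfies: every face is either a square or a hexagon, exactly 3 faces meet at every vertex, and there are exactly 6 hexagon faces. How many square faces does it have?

Let x be the number of squares; then F = 6 + x.
Edge–face incidences: 2E = 6·6 + 4·x = 36 + 4x.
Every vertex has degree 3, so 3V = 2E.
Euler: V − E + F = 2 ⇒ (2E)/3 − E + (6 + x) = 2.
Multiply by 6: 2·(2E) − 3·(2E) + 6·(6 + x) = 12, i.e. 36 + 6x − (36 + 4x) = 12.
Collecting terms: 2x = 12, so x = 6.
Then 2E = 36 + 4·6 = 60, so E = 30, V = 2E/3 = 20, F = 6 + 6 = 12.

6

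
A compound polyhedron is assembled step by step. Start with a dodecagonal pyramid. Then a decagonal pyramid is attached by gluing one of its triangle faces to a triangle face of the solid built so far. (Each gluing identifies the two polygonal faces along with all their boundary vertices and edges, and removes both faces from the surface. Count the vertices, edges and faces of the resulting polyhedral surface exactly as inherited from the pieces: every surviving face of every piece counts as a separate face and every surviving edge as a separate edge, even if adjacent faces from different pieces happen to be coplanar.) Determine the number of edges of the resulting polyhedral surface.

41

A dodecagonal pyramid: V=13, E=24, F=13.
Attach a decagonal pyramid (V=11, E=20, F=11) along a 3-gon: merge 3 vertices and 3 edges, delete both glued faces → V=21, E=41, F=22.
Check: V − E + F = 21 − 41 + 22 = 2.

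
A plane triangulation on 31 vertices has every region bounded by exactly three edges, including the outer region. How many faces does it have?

In a plane triangulation 3F = 2E and V − E + F = 2, so F = 2V − 4 = 2·31 − 4 = 58.

58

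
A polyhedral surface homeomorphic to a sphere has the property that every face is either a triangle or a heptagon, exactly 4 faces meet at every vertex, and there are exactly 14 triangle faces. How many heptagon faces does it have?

Let x be the number of heptagons; then F = 14 + x.
Edge–face incidences: 2E = 3·14 + 7·x = 42 + 7x.
Every vertex has degree 4, so 4V = 2E.
Euler: V − E + F = 2 ⇒ (2E)/4 − E + (14 + x) = 2.
Multiply by 8: 2·(2E) − 4·(2E) + 8·(14 + x) = 16, i.e. 112 + 8x − 2·(42 + 7x) = 16.
Collecting terms: −6x + 28 = 16, so −6x = −12, so x = 2.
Then 2E = 42 + 7·2 = 56, so E = 28, V = 2E/4 = 14, F = 14 + 2 = 16.

2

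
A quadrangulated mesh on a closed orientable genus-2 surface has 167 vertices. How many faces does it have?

169

χ = 2 − 2·2 = -2, and every face is a square so 4F = 2E.
V − E + F = -2 with E = 4F/2 gives 167 − (4/2 − 1)·F = -2, so F = 169 and E = 338.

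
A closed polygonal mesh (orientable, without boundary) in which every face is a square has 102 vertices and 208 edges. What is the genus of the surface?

Every face is a square and each edge borders two faces, so 4F = 2·208, giving F = 104.
χ = V − E + F = 102 − 208 + 104 = -2.
For a closed orientable surface χ = 2 − 2g, so g = (2 − (-2))/2 = 2.

2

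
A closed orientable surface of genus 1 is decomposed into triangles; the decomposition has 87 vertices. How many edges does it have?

χ = 2 − 2·1 = 0, and every face is a triangle so 3F = 2E.
V − E + F = 0 with E = 3F/2 gives 87 − (3/2 − 1)·F = 0, so F = 174 and E = 261.

261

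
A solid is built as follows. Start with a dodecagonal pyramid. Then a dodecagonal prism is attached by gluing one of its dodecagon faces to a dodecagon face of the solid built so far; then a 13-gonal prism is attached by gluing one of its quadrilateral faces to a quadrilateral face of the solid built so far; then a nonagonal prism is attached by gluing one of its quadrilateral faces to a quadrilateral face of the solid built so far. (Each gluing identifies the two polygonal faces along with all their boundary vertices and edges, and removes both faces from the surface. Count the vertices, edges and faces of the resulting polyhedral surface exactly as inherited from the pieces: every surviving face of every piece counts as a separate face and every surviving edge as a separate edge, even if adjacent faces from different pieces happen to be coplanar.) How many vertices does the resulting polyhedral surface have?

A dodecagonal pyramid: V=13, E=24, F=13.
Attach a dodecagonal prism (V=24, E=36, F=14) along a 12-gon: merge 12 vertices and 12 edges, delete both glued faces → V=25, E=48, F=25.
Attach a 13-gonal prism (V=26, E=39, F=15) along a 4-gon: merge 4 vertices and 4 edges, delete both glued faces → V=47, E=83, F=38.
Attach a nonagonal prism (V=18, E=27, F=11) along a 4-gon: merge 4 vertices and 4 edges, delete both glued faces → V=61, E=106, F=47.
Check: V − E + F = 61 − 106 + 47 = 2.

61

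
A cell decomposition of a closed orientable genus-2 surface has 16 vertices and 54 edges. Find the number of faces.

For a closed orientable surface of genus 2, χ = 2 − 2·2 = -2.
F = -2 − V + E = -2 − 16 + 54 = 36.

36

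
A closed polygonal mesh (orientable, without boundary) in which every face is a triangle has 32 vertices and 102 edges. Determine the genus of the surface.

2

Every face is a triangle and each edge borders two faces, so 3F = 2·102, giving F = 68.
χ = V − E + F = 32 − 102 + 68 = -2.
For a closed orientable surface χ = 2 − 2g, so g = (2 − (-2))/2 = 2.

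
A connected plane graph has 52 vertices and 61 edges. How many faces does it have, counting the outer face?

Euler's formula for a connected plane graph: V − E + F = 2, so F = 2 − 52 + 61 = 11.

11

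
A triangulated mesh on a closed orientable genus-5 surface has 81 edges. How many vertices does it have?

χ = 2 − 2·5 = -8, and every face is a triangle so 3F = 2E.
F = 2E/3 = 54. Then V = -8 + E − F = -8 + 81 − 54 = 19.

19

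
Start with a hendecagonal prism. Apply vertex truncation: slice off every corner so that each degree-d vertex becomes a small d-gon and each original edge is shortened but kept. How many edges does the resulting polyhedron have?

The base solid has V = 22, E = 33, F = 13.
Truncation replaces each original edge-end by a new vertex, so V′ = 2E = 66.
Each original edge survives, and each old vertex of degree d contributes d new edges; summing degrees gives Σd = 2E, so E′ = E + 2E = 3E = 99.
Each original face survives and each original vertex becomes one new face: F′ = F + V = 35.

99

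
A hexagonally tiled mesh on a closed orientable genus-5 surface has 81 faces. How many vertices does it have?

χ = 2 − 2·5 = -8, and every face is a hexagon so 6F = 2E.
E = 6·81/2 = 243. Then V = -8 + E − F = -8 + 243 − 81 = 154.

154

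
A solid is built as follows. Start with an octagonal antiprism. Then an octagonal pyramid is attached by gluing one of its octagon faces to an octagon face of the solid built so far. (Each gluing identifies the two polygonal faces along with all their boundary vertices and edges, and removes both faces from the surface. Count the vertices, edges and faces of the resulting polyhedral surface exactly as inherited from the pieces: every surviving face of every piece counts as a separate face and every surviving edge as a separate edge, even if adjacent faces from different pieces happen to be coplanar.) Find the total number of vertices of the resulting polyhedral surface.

17

An octagonal antiprism: V=16, E=32, F=18.
Attach an octagonal pyramid (V=9, E=16, F=9) along an 8-gon: merge 8 vertices and 8 edges, delete both glued faces → V=17, E=40, F=25.
Check: V − E + F = 17 − 40 + 25 = 2.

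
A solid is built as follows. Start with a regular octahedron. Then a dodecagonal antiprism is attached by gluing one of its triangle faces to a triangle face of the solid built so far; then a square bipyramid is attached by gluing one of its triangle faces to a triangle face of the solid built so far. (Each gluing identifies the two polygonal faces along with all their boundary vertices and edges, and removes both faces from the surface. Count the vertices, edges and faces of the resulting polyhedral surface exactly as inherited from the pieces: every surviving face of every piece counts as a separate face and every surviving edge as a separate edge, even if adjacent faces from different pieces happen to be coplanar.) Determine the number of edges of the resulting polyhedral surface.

A regular octahedron: V=6, E=12, F=8.
Attach a dodecagonal antiprism (V=24, E=48, F=26) along a 3-gon: merge 3 vertices and 3 edges, delete both glued faces → V=27, E=57, F=32.
Attach a square bipyramid (V=6, E=12, F=8) along a 3-gon: merge 3 vertices and 3 edges, delete both glued faces → V=30, E=66, F=38.
Check: V − E + F = 30 − 66 + 38 = 2.

66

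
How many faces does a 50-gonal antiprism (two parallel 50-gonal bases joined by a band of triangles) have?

102

An antiprism on an n-gon has two n-gon caps and 2n triangles: V = 2·50 = 100, E = 4·50 = 200, F = 2·50 + 2 = 102.
Check: V − E + F = 100 − 200 + 102 = 2.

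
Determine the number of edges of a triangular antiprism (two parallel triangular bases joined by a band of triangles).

An antiprism on an n-gon has two n-gon caps and 2n triangles: V = 2·3 = 6, E = 4·3 = 12, F = 2·3 + 2 = 8.

12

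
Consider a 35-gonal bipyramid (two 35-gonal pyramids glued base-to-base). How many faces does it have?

70

A bipyramid over an n-gon has 2n triangular faces and n + 2 vertices: V = 35 + 2 = 37, E = 3·35 = 105, F = 2·35 = 70.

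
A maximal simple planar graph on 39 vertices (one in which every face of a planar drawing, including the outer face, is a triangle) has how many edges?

In a plane triangulation 3F = 2E and V − E + F = 2, so E = 3V − 6 = 3·39 − 6 = 111.

111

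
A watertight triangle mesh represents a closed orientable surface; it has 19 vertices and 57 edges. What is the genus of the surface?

1

Every face is a triangle and each edge borders two faces, so 3F = 2·57, giving F = 38.
χ = V − E + F = 19 − 57 + 38 = 0.
For a closed orientable surface χ = 2 − 2g, so g = (2 − (0))/2 = 1.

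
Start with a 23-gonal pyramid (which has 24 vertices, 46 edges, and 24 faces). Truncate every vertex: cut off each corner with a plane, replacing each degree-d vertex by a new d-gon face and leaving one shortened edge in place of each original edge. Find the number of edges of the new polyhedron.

138

Truncation replaces each original edge-end by a new vertex, so V′ = 2E = 92.
Each original edge survives, and each old vertex of degree d contributes d new edges; summing degrees gives Σd = 2E, so E′ = E + 2E = 3E = 138.
Each original face survives and each original vertex becomes one new face: F′ = F + V = 48.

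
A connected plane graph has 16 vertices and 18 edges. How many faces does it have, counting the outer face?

Euler's formula for a connected plane graph: V − E + F = 2, so F = 2 − 16 + 18 = 4.

4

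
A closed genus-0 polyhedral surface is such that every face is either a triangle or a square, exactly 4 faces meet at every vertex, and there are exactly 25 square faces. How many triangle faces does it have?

8

Let x be the number of triangles; then F = 25 + x.
Edge–face incidences: 2E = 4·25 + 3·x = 100 + 3x.
Every vertex has degree 4, so 4V = 2E.
Euler: V − E + F = 2 ⇒ (2E)/4 − E + (25 + x) = 2.
Multiply by 8: 2·(2E) − 4·(2E) + 8·(25 + x) = 16, i.e. 200 + 8x − 2·(100 + 3x) = 16.
Collecting terms: 2x = 16, so x = 8.
Then 2E = 100 + 3·8 = 124, so E = 62, V = 2E/4 = 31, F = 25 + 8 = 33.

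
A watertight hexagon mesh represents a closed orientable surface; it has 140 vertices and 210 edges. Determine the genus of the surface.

Every face is a hexagon and each edge borders two faces, so 6F = 2·210, giving F = 70.
χ = V − E + F = 140 − 210 + 70 = 0.
For a closed orientable surface χ = 2 − 2g, so g = (2 − (0))/2 = 1.

1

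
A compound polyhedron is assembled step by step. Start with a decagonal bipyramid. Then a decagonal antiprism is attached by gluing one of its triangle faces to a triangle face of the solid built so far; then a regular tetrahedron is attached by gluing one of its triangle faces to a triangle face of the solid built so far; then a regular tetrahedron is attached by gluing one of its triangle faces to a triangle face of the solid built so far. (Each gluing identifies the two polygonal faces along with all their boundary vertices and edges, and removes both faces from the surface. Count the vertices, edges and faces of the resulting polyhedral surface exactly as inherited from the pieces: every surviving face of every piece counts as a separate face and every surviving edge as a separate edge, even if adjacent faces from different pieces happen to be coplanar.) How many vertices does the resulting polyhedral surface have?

A decagonal bipyramid: V=12, E=30, F=20.
Attach a decagonal antiprism (V=20, E=40, F=22) along a 3-gon: merge 3 vertices and 3 edges, delete both glued faces → V=29, E=67, F=40.
Attach a regular tetrahedron (V=4, E=6, F=4) along a 3-gon: merge 3 vertices and 3 edges, delete both glued faces → V=30, E=70, F=42.
Attach a regular tetrahedron (V=4, E=6, F=4) along a 3-gon: merge 3 vertices and 3 edges, delete both glued faces → V=31, E=73, F=44.
Check: V − E + F = 31 − 73 + 44 = 2.

31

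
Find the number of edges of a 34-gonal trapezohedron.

The n-trapezohedron (dual of the n-antiprism) has V = 2·34 + 2 = 70, E = 4·34 = 136, F = 2·34 = 68.

136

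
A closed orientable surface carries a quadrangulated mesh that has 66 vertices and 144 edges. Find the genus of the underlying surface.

Every face is a square and each edge borders two faces, so 4F = 2·144, giving F = 72.
χ = V − E + F = 66 − 144 + 72 = -6.
For a closed orientable surface χ = 2 − 2g, so g = (2 − (-6))/2 = 4.

4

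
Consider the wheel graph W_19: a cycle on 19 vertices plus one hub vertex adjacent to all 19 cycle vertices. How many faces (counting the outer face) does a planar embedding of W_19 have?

W_19 has V = 19 + 1 = 20 vertices and E = 2·19 = 38 edges.
By Euler's formula F = 2 − V + E = 2 − 20 + 38 = 20.

20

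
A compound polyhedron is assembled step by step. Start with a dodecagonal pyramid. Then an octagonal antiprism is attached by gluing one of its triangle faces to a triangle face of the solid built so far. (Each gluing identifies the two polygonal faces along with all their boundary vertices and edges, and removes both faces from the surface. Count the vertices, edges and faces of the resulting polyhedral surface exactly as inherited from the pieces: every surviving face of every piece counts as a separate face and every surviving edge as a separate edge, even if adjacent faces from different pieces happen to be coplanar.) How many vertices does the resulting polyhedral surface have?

A dodecagonal pyramid: V=13, E=24, F=13.
Attach an octagonal antiprism (V=16, E=32, F=18) along a 3-gon: merge 3 vertices and 3 edges, delete both glued faces → V=26, E=53, F=29.
Check: V − E + F = 26 − 53 + 29 = 2.

26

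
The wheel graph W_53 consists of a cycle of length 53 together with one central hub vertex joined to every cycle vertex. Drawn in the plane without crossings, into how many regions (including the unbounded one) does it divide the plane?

W_53 has V = 53 + 1 = 54 vertices and E = 2·53 = 106 edges.
By Euler's formula F = 2 − V + E = 2 − 54 + 106 = 54.

54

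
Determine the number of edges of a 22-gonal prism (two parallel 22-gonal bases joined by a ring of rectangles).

66

A prism on an n-gon has two n-gon bases and n rectangular sides: V = 2·22 = 44, E = 3·22 = 66, F = 22 + 2 = 24.
Check: V − E + F = 44 − 66 + 24 = 2.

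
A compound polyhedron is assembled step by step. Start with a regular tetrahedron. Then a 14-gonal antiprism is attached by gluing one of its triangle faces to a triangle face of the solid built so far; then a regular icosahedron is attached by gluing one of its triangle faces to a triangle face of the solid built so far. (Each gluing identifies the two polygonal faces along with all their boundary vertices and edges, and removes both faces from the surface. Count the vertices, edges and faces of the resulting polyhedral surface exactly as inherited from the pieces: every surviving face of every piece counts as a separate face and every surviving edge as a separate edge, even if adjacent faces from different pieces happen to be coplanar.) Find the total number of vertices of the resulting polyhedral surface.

A regular tetrahedron: V=4, E=6, F=4.
Attach a 14-gonal antiprism (V=28, E=56, F=30) along a 3-gon: merge 3 vertices and 3 edges, delete both glued faces → V=29, E=59, F=32.
Attach a regular icosahedron (V=12, E=30, F=20) along a 3-gon: merge 3 vertices and 3 edges, delete both glued faces → V=38, E=86, F=50.
Check: V − E + F = 38 − 86 + 50 = 2.

38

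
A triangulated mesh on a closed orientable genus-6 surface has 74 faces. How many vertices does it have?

27

χ = 2 − 2·6 = -10, and every face is a triangle so 3F = 2E.
E = 3·74/2 = 111. Then V = -10 + E − F = -10 + 111 − 74 = 27.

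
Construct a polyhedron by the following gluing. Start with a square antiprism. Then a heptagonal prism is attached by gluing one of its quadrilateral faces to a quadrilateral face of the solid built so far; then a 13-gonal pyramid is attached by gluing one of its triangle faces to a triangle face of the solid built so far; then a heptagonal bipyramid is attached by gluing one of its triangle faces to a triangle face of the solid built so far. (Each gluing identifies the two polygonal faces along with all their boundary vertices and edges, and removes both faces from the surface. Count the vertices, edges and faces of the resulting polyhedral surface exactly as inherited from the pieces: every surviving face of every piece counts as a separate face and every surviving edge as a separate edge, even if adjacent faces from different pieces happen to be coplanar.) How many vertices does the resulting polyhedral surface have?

A square antiprism: V=8, E=16, F=10.
Attach a heptagonal prism (V=14, E=21, F=9) along a 4-gon: merge 4 vertices and 4 edges, delete both glued faces → V=18, E=33, F=17.
Attach a 13-gonal pyramid (V=14, E=26, F=14) along a 3-gon: merge 3 vertices and 3 edges, delete both glued faces → V=29, E=56, F=29.
Attach a heptagonal bipyramid (V=9, E=21, F=14) along a 3-gon: merge 3 vertices and 3 edges, delete both glued faces → V=35, E=74, F=41.
Check: V − E + F = 35 − 74 + 41 = 2.

35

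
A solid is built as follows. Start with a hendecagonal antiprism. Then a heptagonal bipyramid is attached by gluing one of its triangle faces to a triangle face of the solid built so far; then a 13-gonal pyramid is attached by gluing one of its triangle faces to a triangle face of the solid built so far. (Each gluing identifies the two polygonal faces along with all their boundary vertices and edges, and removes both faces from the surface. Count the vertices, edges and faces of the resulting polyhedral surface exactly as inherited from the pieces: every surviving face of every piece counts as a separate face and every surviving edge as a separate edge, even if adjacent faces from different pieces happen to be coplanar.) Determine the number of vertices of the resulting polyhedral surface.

A hendecagonal antiprism: V=22, E=44, F=24.
Attach a heptagonal bipyramid (V=9, E=21, F=14) along a 3-gon: merge 3 vertices and 3 edges, delete both glued faces → V=28, E=62, F=36.
Attach a 13-gonal pyramid (V=14, E=26, F=14) along a 3-gon: merge 3 vertices and 3 edges, delete both glued faces → V=39, E=85, F=48.
Check: V − E + F = 39 − 85 + 48 = 2.

39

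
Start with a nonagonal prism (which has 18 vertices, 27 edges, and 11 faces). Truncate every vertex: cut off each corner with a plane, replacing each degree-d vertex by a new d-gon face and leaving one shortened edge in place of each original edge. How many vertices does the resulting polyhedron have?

Truncation replaces each original edge-end by a new vertex, so V′ = 2E = 54.
Each original edge survives, and each old vertex of degree d contributes d new edges; summing degrees gives Σd = 2E, so E′ = E + 2E = 3E = 81.
Each original face survives and each original vertex becomes one new face: F′ = F + V = 29.

54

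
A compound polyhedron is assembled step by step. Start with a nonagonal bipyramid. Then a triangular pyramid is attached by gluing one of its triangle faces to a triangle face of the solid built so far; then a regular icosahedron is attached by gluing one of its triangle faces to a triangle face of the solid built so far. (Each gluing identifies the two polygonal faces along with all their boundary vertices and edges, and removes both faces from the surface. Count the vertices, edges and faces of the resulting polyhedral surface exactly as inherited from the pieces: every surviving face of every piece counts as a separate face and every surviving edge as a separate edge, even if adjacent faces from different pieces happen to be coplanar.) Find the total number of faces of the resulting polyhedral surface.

38

A nonagonal bipyramid: V=11, E=27, F=18.
Attach a triangular pyramid (V=4, E=6, F=4) along a 3-gon: merge 3 vertices and 3 edges, delete both glued faces → V=12, E=30, F=20.
Attach a regular icosahedron (V=12, E=30, F=20) along a 3-gon: merge 3 vertices and 3 edges, delete both glued faces → V=21, E=57, F=38.
Check: V − E + F = 21 − 57 + 38 = 2.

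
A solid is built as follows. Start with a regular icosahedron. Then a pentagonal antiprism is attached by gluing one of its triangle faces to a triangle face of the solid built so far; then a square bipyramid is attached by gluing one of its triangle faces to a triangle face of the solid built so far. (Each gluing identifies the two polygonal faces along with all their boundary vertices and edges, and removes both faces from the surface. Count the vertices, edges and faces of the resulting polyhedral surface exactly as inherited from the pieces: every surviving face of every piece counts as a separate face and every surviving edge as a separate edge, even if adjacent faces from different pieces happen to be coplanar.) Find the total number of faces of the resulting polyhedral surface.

36

A regular icosahedron: V=12, E=30, F=20.
Attach a pentagonal antiprism (V=10, E=20, F=12) along a 3-gon: merge 3 vertices and 3 edges, delete both glued faces → V=19, E=47, F=30.
Attach a square bipyramid (V=6, E=12, F=8) along a 3-gon: merge 3 vertices and 3 edges, delete both glued faces → V=22, E=56, F=36.
Check: V − E + F = 22 − 56 + 36 = 2.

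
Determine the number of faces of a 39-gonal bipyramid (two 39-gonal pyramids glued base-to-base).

78

A bipyramid over an n-gon has 2n triangular faces and n + 2 vertices: V = 39 + 2 = 41, E = 3·39 = 117, F = 2·39 = 78.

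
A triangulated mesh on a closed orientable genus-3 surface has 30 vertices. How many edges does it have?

χ = 2 − 2·3 = -4, and every face is a triangle so 3F = 2E.
V − E + F = -4 with E = 3F/2 gives 30 − (3/2 − 1)·F = -4, so F = 68 and E = 102.

102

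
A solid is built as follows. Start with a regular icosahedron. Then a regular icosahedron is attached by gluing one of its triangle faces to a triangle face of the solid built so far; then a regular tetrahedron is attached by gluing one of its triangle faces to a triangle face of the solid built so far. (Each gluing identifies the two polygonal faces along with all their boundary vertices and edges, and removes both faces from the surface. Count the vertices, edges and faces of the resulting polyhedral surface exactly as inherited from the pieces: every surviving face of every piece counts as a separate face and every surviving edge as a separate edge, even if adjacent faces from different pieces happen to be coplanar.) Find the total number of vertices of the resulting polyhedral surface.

A regular icosahedron: V=12, E=30, F=20.
Attach a regular icosahedron (V=12, E=30, F=20) along a 3-gon: merge 3 vertices and 3 edges, delete both glued faces → V=21, E=57, F=38.
Attach a regular tetrahedron (V=4, E=6, F=4) along a 3-gon: merge 3 vertices and 3 edges, delete both glued faces → V=22, E=60, F=40.
Check: V − E + F = 22 − 60 + 40 = 2.

22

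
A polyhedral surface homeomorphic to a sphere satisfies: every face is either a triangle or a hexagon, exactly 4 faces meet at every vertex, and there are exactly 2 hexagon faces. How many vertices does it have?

12

Let x be the number of triangles; then F = 2 + x.
Edge–face incidences: 2E = 6·2 + 3·x = 12 + 3x.
Every vertex has degree 4, so 4V = 2E.
Euler: V − E + F = 2 ⇒ (2E)/4 − E + (2 + x) = 2.
Multiply by 8: 2·(2E) − 4·(2E) + 8·(2 + x) = 16, i.e. 16 + 8x − 2·(12 + 3x) = 16.
Collecting terms: 2x − 8 = 16, so 2x = 24, so x = 12.
Then 2E = 12 + 3·12 = 48, so E = 24, V = 2E/4 = 12, F = 2 + 12 = 14.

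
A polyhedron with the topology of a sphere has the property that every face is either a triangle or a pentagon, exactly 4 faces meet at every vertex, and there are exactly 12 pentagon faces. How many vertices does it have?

30

Let x be the number of triangles; then F = 12 + x.
Edge–face incidences: 2E = 5·12 + 3·x = 60 + 3x.
Every vertex has degree 4, so 4V = 2E.
Euler: V − E + F = 2 ⇒ (2E)/4 − E + (12 + x) = 2.
Multiply by 8: 2·(2E) − 4·(2E) + 8·(12 + x) = 16, i.e. 96 + 8x − 2·(60 + 3x) = 16.
Collecting terms: 2x − 24 = 16, so 2x = 40, so x = 20.
Then 2E = 60 + 3·20 = 120, so E = 60, V = 2E/4 = 30, F = 12 + 20 = 32.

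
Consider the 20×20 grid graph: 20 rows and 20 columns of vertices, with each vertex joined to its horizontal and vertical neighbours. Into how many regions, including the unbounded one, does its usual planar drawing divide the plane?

The grid has V = 20·20 = 400 vertices and E = 20·19 + 20·19 = 760 edges.
F = 2 − V + E = 2 − 400 + 760 = 362.

362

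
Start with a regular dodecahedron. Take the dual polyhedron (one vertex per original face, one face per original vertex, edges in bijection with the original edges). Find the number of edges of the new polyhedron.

The base solid has V = 20, E = 30, F = 12.
The dual swaps V and F and preserves E: V′ = F = 12, E′ = E = 30, F′ = V = 20.

30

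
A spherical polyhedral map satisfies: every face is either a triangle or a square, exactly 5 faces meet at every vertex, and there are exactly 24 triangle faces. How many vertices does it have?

Let x be the number of squares; then F = 24 + x.
Edge–face incidences: 2E = 3·24 + 4·x = 72 + 4x.
Every vertex has degree 5, so 5V = 2E.
Euler: V − E + F = 2 ⇒ (2E)/5 − E + (24 + x) = 2.
Multiply by 10: 2·(2E) − 5·(2E) + 10·(24 + x) = 20, i.e. 240 + 10x − 3·(72 + 4x) = 20.
Collecting terms: −2x + 24 = 20, so −2x = −4, so x = 2.
Then 2E = 72 + 4·2 = 80, so E = 40, V = 2E/5 = 16, F = 24 + 2 = 26.

16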